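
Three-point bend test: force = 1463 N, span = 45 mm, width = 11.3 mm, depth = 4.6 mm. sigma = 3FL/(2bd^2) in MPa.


sigma = 3*1463*45/(2*11.3*4.6^2) = 413.0 MPa

413.0


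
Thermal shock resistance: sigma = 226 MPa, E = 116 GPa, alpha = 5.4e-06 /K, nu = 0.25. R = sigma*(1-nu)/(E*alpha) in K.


R = 226*(1-0.25)/(116*1000*5.4e-06) = 271 K

271


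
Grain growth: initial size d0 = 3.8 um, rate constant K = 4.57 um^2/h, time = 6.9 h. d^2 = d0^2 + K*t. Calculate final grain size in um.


d^2 = 3.8^2 + 4.57*6.9 = 45.973
d = sqrt(45.973) = 6.78 um

6.78


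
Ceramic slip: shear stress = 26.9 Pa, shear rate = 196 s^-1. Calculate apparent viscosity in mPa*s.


eta = tau/gamma * 1000 = 26.9/196 * 1000 = 137.2 mPa*s

137.2


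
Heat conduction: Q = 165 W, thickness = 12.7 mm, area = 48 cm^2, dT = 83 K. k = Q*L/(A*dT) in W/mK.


k = 165*12.7/1000/(48/10000*83) = 5.26 W/mK

5.26


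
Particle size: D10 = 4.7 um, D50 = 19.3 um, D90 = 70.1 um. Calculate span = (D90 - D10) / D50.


Span = (70.1 - 4.7) / 19.3 = 65.4 / 19.3 = 3.389

3.389


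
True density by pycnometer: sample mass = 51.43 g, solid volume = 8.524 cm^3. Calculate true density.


TD = 51.43 / 8.524 = 6.034 g/cm^3

6.034


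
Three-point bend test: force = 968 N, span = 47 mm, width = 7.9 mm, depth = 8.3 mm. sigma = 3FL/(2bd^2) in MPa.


sigma = 3*968*47/(2*7.9*8.3^2) = 125.4 MPa

125.4


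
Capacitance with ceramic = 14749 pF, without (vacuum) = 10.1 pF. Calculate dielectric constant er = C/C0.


er = 14749 / 10.1 = 1460.3

1460.3


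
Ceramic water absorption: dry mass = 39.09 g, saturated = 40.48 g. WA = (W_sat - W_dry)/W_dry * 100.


WA = (40.48 - 39.09) / 39.09 * 100 = 3.56%

3.56


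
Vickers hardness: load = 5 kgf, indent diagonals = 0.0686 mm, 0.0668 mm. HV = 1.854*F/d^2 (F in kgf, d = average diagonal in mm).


d_avg = (0.0686+0.0668)/2 = 0.0677 mm
HV = 1.854*5/0.0677^2 = 2023

2023


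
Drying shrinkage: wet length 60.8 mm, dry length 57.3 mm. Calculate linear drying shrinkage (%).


DS = (60.8 - 57.3) / 60.8 * 100 = 5.76%

5.76


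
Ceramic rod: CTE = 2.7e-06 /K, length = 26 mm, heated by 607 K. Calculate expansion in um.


dL = 2.7e-06 * 26 * 607 * 1000 = 42.611 um

42.611


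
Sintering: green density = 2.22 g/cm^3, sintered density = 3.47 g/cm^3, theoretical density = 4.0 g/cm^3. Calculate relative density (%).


Relative = 3.47 / 4.0 * 100 = 86.8%

86.8


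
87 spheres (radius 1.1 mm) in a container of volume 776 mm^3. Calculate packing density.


V_sphere = 4/3*pi*1.1^3 = 5.5753 mm^3
Total V = 87*5.5753 = 485.0511 mm^3
PD = 485.0511 / 776 = 0.625

0.625


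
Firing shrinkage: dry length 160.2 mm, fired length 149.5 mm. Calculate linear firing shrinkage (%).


FS = (160.2 - 149.5) / 160.2 * 100 = 6.68%

6.68


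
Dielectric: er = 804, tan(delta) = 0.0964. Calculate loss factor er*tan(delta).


Loss = 804 * 0.0964 = 77.506

77.506


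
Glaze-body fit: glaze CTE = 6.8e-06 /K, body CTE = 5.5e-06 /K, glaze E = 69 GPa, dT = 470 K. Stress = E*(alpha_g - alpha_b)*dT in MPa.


Stress = 69*1000*(6.8e-06 - 5.5e-06)*470 = 42.2 MPa

42.2


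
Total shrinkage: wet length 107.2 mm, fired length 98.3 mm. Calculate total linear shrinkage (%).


TS = (107.2 - 98.3) / 107.2 * 100 = 8.3%

8.3


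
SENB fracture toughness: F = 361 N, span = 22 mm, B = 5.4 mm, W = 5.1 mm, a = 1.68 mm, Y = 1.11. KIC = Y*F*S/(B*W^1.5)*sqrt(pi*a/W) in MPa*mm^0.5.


KIC = 1.11*361*22/(5.4*5.1^1.5)*sqrt(pi*1.68/5.1) = 144.19

144.19


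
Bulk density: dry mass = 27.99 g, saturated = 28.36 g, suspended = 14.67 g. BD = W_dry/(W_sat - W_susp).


BD = 27.99 / (28.36 - 14.67) = 27.99 / 13.69 = 2.045 g/cm^3

2.045


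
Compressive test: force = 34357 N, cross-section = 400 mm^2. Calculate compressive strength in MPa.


CS = 34357 / 400 = 85.9 MPa

85.9


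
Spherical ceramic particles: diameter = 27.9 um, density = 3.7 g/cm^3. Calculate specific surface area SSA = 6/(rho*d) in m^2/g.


SSA = 6 / (3.7 * 27.9) = 0.058 m^2/g

0.058


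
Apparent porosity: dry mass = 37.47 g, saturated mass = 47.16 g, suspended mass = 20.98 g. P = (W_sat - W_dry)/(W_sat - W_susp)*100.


P = (47.16 - 37.47) / (47.16 - 20.98) * 100 = 9.69 / 26.18 * 100 = 37.0%

37.0


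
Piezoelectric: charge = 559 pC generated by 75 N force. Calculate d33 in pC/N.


d33 = 559 / 75 = 7.5 pC/N

7.5


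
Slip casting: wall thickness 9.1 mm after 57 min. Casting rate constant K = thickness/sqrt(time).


K = 9.1 / sqrt(57) = 9.1 / 7.5498 = 1.205 mm/min^0.5

1.205


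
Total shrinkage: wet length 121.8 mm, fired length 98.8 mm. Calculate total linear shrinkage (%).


TS = (121.8 - 98.8) / 121.8 * 100 = 18.88%

18.88


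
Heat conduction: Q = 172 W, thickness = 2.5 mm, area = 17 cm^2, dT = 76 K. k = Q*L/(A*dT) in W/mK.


k = 172*2.5/1000/(17/10000*76) = 3.33 W/mK

3.33


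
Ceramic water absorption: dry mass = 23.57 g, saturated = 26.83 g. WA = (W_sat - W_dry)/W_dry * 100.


WA = (26.83 - 23.57) / 23.57 * 100 = 13.83%

13.83


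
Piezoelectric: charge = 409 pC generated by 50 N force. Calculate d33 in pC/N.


d33 = 409 / 50 = 8.2 pC/N

8.2


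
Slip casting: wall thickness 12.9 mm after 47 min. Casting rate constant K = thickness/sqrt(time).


K = 12.9 / sqrt(47) = 12.9 / 6.8557 = 1.882 mm/min^0.5

1.882


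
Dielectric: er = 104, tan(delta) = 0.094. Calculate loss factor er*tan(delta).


Loss = 104 * 0.094 = 9.776

9.776


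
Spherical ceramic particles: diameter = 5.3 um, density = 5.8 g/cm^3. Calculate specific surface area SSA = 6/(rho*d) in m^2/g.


SSA = 6 / (5.8 * 5.3) = 0.195 m^2/g

0.195


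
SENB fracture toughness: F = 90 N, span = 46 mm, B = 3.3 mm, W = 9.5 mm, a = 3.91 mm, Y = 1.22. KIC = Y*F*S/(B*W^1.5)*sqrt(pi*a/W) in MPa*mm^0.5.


KIC = 1.22*90*46/(3.3*9.5^1.5)*sqrt(pi*3.91/9.5) = 59.44

59.44


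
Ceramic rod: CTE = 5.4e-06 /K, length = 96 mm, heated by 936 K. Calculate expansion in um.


dL = 5.4e-06 * 96 * 936 * 1000 = 485.222 um

485.222


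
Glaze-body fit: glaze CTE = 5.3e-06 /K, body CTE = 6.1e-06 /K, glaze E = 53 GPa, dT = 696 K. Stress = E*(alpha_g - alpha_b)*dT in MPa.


Stress = 53*1000*(5.3e-06 - 6.1e-06)*696 = -29.5 MPa

-29.5


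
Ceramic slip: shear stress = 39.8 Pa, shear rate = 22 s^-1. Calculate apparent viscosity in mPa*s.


eta = tau/gamma * 1000 = 39.8/22 * 1000 = 1809.1 mPa*s

1809.1


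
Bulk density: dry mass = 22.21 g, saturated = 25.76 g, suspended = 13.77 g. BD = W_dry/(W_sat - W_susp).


BD = 22.21 / (25.76 - 13.77) = 22.21 / 11.99 = 1.852 g/cm^3

1.852


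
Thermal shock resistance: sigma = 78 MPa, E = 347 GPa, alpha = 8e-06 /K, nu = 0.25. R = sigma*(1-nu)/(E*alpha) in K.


R = 78*(1-0.25)/(347*1000*8e-06) = 21 K

21


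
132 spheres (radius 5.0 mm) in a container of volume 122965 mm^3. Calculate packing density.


V_sphere = 4/3*pi*5.0^3 = 523.5988 mm^3
Total V = 132*523.5988 = 69115.0416 mm^3
PD = 69115.0416 / 122965 = 0.562

0.562


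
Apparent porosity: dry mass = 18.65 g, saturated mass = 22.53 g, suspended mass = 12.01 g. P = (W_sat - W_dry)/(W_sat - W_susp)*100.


P = (22.53 - 18.65) / (22.53 - 12.01) * 100 = 3.88 / 10.52 * 100 = 36.9%

36.9


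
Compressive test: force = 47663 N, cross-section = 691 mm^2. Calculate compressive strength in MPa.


CS = 47663 / 691 = 69.0 MPa

69.0


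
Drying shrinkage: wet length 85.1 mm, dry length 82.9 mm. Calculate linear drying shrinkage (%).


DS = (85.1 - 82.9) / 85.1 * 100 = 2.59%

2.59


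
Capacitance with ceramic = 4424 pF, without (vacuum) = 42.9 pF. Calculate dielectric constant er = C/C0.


er = 4424 / 42.9 = 103.12

103.12


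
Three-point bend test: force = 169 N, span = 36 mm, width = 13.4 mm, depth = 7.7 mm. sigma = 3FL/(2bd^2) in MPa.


sigma = 3*169*36/(2*13.4*7.7^2) = 11.5 MPa

11.5


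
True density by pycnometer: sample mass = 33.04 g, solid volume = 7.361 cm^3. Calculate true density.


TD = 33.04 / 7.361 = 4.489 g/cm^3

4.489


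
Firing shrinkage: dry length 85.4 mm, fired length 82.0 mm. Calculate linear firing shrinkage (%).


FS = (85.4 - 82.0) / 85.4 * 100 = 3.98%

3.98


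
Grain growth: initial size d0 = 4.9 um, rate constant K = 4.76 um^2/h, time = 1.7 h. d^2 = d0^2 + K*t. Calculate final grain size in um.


d^2 = 4.9^2 + 4.76*1.7 = 32.102
d = sqrt(32.102) = 5.67 um

5.67


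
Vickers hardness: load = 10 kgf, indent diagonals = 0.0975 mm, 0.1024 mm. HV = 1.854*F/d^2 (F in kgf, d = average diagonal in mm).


d_avg = (0.0975+0.1024)/2 = 0.09995 mm
HV = 1.854*10/0.09995^2 = 1856

1856


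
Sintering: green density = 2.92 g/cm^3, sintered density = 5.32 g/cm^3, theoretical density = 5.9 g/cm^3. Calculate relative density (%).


Relative = 5.32 / 5.9 * 100 = 90.2%

90.2


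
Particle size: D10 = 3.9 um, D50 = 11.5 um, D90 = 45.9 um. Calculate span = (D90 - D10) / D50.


Span = (45.9 - 3.9) / 11.5 = 42.0 / 11.5 = 3.652

3.652


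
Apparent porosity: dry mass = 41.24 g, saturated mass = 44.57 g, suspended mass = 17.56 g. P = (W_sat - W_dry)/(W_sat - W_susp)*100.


P = (44.57 - 41.24) / (44.57 - 17.56) * 100 = 3.33 / 27.01 * 100 = 12.3%

12.3


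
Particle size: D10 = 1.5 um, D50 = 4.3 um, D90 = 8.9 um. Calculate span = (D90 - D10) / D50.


Span = (8.9 - 1.5) / 4.3 = 7.4 / 4.3 = 1.721

1.721


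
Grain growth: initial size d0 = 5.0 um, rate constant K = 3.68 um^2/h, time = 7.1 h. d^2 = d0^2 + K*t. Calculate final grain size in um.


d^2 = 5.0^2 + 3.68*7.1 = 51.128
d = sqrt(51.128) = 7.15 um

7.15


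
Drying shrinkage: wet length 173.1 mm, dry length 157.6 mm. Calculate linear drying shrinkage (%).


DS = (173.1 - 157.6) / 173.1 * 100 = 8.95%

8.95


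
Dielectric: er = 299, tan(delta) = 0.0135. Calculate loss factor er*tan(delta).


Loss = 299 * 0.0135 = 4.037

4.037


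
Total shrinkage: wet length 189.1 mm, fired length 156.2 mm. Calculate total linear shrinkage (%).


TS = (189.1 - 156.2) / 189.1 * 100 = 17.4%

17.4


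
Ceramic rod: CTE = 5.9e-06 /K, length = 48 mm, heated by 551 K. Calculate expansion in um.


dL = 5.9e-06 * 48 * 551 * 1000 = 156.043 um

156.043


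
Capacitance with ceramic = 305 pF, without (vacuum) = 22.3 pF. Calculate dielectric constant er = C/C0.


er = 305 / 22.3 = 13.68

13.68


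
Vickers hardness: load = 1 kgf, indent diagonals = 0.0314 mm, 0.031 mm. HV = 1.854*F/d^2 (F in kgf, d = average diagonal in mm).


d_avg = (0.0314+0.031)/2 = 0.0312 mm
HV = 1.854*1/0.0312^2 = 1905

1905


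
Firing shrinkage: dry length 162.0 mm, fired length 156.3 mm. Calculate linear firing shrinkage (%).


FS = (162.0 - 156.3) / 162.0 * 100 = 3.52%

3.52


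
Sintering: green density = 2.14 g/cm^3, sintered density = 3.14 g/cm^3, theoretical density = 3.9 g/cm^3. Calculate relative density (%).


Relative = 3.14 / 3.9 * 100 = 80.5%

80.5


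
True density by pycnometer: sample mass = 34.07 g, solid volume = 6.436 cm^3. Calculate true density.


TD = 34.07 / 6.436 = 5.294 g/cm^3

5.294


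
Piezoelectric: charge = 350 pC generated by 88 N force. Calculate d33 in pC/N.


d33 = 350 / 88 = 4.0 pC/N

4.0


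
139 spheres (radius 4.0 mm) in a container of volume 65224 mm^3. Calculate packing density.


V_sphere = 4/3*pi*4.0^3 = 268.0826 mm^3
Total V = 139*268.0826 = 37263.4814 mm^3
PD = 37263.4814 / 65224 = 0.571

0.571


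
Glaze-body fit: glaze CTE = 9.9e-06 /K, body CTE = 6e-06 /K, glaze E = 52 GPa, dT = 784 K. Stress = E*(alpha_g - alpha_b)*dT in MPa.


Stress = 52*1000*(9.9e-06 - 6e-06)*784 = 159.0 MPa

159.0


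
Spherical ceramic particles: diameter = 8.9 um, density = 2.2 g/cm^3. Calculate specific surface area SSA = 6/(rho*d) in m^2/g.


SSA = 6 / (2.2 * 8.9) = 0.306 m^2/g

0.306


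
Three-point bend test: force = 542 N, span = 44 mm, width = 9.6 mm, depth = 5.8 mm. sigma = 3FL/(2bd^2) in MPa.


sigma = 3*542*44/(2*9.6*5.8^2) = 110.8 MPa

110.8


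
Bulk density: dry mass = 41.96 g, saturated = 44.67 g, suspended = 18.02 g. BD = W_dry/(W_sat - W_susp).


BD = 41.96 / (44.67 - 18.02) = 41.96 / 26.65 = 1.574 g/cm^3

1.574


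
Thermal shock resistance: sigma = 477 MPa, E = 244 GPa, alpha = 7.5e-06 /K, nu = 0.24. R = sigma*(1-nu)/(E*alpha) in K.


R = 477*(1-0.24)/(244*1000*7.5e-06) = 198 K

198


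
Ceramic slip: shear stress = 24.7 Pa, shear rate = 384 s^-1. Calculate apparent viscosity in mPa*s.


eta = tau/gamma * 1000 = 24.7/384 * 1000 = 64.3 mPa*s

64.3


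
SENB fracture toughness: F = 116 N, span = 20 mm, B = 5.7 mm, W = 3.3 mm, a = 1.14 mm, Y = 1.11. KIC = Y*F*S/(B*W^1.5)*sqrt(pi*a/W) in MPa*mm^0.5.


KIC = 1.11*116*20/(5.7*3.3^1.5)*sqrt(pi*1.14/3.3) = 78.51

78.51


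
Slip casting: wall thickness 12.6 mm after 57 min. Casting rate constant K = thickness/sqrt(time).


K = 12.6 / sqrt(57) = 12.6 / 7.5498 = 1.669 mm/min^0.5

1.669


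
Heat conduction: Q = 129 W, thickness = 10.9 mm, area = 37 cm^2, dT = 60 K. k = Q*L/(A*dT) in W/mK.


k = 129*10.9/1000/(37/10000*60) = 6.33 W/mK

6.33


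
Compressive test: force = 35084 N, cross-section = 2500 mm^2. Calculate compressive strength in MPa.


CS = 35084 / 2500 = 14.0 MPa

14.0


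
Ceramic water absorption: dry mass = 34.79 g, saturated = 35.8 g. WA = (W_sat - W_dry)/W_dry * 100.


WA = (35.8 - 34.79) / 34.79 * 100 = 2.9%

2.9


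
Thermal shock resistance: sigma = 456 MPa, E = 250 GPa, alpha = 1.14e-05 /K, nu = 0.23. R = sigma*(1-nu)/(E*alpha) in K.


R = 456*(1-0.23)/(250*1000*1.14e-05) = 123 K

123


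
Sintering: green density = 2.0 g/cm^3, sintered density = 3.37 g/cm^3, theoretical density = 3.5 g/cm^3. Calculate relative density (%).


Relative = 3.37 / 3.5 * 100 = 96.3%

96.3


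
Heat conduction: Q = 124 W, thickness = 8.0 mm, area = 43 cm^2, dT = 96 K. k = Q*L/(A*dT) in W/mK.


k = 124*8.0/1000/(43/10000*96) = 2.4 W/mK

2.4


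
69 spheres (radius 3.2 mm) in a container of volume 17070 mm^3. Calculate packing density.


V_sphere = 4/3*pi*3.2^3 = 137.2583 mm^3
Total V = 69*137.2583 = 9470.8227 mm^3
PD = 9470.8227 / 17070 = 0.555

0.555


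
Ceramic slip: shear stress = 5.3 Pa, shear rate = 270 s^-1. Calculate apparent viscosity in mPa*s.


eta = tau/gamma * 1000 = 5.3/270 * 1000 = 19.6 mPa*s

19.6


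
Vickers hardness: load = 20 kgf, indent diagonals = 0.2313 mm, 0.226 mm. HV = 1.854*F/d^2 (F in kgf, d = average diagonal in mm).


d_avg = (0.2313+0.226)/2 = 0.22865 mm
HV = 1.854*20/0.22865^2 = 709

709


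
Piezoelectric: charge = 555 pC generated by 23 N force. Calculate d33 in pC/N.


d33 = 555 / 23 = 24.1 pC/N

24.1


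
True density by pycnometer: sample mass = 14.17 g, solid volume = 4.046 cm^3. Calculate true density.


TD = 14.17 / 4.046 = 3.502 g/cm^3

3.502


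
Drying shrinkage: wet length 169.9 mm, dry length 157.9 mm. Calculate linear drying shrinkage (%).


DS = (169.9 - 157.9) / 169.9 * 100 = 7.06%

7.06


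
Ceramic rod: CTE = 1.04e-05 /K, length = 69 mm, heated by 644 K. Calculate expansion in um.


dL = 1.04e-05 * 69 * 644 * 1000 = 462.134 um

462.134


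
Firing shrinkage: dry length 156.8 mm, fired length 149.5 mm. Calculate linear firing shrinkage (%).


FS = (156.8 - 149.5) / 156.8 * 100 = 4.66%

4.66


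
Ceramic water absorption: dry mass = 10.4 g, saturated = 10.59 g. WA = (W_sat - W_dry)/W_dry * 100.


WA = (10.59 - 10.4) / 10.4 * 100 = 1.83%

1.83


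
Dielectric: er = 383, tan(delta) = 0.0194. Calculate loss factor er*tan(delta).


Loss = 383 * 0.0194 = 7.43

7.43


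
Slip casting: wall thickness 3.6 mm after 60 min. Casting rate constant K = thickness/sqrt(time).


K = 3.6 / sqrt(60) = 3.6 / 7.746 = 0.465 mm/min^0.5

0.465


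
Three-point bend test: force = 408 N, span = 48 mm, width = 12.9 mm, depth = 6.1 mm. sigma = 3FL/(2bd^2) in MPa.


sigma = 3*408*48/(2*12.9*6.1^2) = 61.2 MPa

61.2


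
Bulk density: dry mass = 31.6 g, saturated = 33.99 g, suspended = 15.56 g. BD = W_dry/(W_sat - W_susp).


BD = 31.6 / (33.99 - 15.56) = 31.6 / 18.43 = 1.715 g/cm^3

1.715


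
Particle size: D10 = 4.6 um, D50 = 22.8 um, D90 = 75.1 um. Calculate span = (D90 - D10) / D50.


Span = (75.1 - 4.6) / 22.8 = 70.5 / 22.8 = 3.092

3.092


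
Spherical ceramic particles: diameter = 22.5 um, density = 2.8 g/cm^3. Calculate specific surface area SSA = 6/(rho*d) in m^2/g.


SSA = 6 / (2.8 * 22.5) = 0.095 m^2/g

0.095


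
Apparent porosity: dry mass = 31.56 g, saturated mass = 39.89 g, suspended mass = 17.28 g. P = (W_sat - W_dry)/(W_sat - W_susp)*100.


P = (39.89 - 31.56) / (39.89 - 17.28) * 100 = 8.33 / 22.61 * 100 = 36.8%

36.8


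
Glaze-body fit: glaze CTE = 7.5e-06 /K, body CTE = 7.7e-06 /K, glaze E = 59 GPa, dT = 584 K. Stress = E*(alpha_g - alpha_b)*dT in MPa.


Stress = 59*1000*(7.5e-06 - 7.7e-06)*584 = -6.9 MPa

-6.9


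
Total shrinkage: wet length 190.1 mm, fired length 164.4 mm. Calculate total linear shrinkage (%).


TS = (190.1 - 164.4) / 190.1 * 100 = 13.52%

13.52


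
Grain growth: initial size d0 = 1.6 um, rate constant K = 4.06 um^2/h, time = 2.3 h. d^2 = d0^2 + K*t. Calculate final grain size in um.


d^2 = 1.6^2 + 4.06*2.3 = 11.898
d = sqrt(11.898) = 3.45 um

3.45


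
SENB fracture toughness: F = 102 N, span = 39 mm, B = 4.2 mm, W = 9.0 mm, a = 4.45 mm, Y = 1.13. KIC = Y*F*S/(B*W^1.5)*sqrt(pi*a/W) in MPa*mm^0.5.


KIC = 1.13*102*39/(4.2*9.0^1.5)*sqrt(pi*4.45/9.0) = 49.4

49.4


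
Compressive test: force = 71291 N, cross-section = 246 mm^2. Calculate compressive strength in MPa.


CS = 71291 / 246 = 289.8 MPa

289.8


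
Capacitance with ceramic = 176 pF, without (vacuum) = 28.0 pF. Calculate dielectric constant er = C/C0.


er = 176 / 28.0 = 6.29

6.29


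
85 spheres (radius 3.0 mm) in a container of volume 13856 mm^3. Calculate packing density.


V_sphere = 4/3*pi*3.0^3 = 113.0973 mm^3
Total V = 85*113.0973 = 9613.2705 mm^3
PD = 9613.2705 / 13856 = 0.694

0.694


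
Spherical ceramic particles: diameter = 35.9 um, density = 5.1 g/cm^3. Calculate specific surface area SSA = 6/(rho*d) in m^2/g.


SSA = 6 / (5.1 * 35.9) = 0.033 m^2/g

0.033


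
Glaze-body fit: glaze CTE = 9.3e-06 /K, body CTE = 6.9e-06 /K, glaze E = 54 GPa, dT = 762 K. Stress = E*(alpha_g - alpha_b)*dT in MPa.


Stress = 54*1000*(9.3e-06 - 6.9e-06)*762 = 98.8 MPa

98.8


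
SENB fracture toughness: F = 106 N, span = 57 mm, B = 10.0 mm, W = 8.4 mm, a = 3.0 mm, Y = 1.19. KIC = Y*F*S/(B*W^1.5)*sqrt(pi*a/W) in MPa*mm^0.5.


KIC = 1.19*106*57/(10.0*8.4^1.5)*sqrt(pi*3.0/8.4) = 31.28

31.28


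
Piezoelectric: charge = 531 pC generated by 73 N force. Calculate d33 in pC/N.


d33 = 531 / 73 = 7.3 pC/N

7.3


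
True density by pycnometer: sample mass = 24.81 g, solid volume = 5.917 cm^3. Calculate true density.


TD = 24.81 / 5.917 = 4.193 g/cm^3

4.193


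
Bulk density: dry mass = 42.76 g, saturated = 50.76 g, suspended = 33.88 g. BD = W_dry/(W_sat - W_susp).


BD = 42.76 / (50.76 - 33.88) = 42.76 / 16.88 = 2.533 g/cm^3

2.533


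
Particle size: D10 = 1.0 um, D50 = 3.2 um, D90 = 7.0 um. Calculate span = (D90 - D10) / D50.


Span = (7.0 - 1.0) / 3.2 = 6.0 / 3.2 = 1.875

1.875


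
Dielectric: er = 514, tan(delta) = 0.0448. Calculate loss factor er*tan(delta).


Loss = 514 * 0.0448 = 23.027

23.027


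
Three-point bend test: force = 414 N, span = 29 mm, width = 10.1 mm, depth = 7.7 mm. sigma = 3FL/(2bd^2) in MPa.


sigma = 3*414*29/(2*10.1*7.7^2) = 30.1 MPa

30.1


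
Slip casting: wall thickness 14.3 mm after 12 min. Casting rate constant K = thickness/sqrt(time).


K = 14.3 / sqrt(12) = 14.3 / 3.4641 = 4.128 mm/min^0.5

4.128


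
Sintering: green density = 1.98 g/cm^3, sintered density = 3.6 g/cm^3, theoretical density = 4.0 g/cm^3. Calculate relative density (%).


Relative = 3.6 / 4.0 * 100 = 90.0%

90.0


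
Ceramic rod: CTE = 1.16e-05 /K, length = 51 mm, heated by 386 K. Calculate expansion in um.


dL = 1.16e-05 * 51 * 386 * 1000 = 228.358 um

228.358


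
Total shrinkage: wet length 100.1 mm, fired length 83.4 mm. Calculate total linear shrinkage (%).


TS = (100.1 - 83.4) / 100.1 * 100 = 16.68%

16.68


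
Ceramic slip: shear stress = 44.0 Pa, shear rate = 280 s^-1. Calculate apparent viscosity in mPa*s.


eta = tau/gamma * 1000 = 44.0/280 * 1000 = 157.1 mPa*s

157.1


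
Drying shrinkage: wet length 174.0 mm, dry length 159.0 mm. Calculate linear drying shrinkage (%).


DS = (174.0 - 159.0) / 174.0 * 100 = 8.62%

8.62


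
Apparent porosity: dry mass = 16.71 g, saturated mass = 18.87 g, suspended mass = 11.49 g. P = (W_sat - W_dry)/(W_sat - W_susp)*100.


P = (18.87 - 16.71) / (18.87 - 11.49) * 100 = 2.16 / 7.38 * 100 = 29.3%

29.3


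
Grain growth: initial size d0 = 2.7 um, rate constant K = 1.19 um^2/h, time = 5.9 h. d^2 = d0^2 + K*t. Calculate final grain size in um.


d^2 = 2.7^2 + 1.19*5.9 = 14.311
d = sqrt(14.311) = 3.78 um

3.78


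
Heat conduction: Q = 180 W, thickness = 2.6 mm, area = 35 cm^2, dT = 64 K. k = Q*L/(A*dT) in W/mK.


k = 180*2.6/1000/(35/10000*64) = 2.09 W/mK

2.09


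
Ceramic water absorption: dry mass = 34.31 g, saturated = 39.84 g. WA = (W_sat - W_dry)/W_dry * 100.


WA = (39.84 - 34.31) / 34.31 * 100 = 16.12%

16.12


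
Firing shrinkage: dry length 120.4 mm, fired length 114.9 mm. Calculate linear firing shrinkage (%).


FS = (120.4 - 114.9) / 120.4 * 100 = 4.57%

4.57


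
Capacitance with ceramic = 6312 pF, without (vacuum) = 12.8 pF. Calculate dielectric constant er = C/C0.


er = 6312 / 12.8 = 493.13

493.13


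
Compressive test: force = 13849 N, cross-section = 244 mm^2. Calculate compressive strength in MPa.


CS = 13849 / 244 = 56.8 MPa

56.8


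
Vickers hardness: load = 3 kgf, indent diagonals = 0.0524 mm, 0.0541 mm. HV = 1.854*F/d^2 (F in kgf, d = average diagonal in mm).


d_avg = (0.0524+0.0541)/2 = 0.05325 mm
HV = 1.854*3/0.05325^2 = 1962

1962


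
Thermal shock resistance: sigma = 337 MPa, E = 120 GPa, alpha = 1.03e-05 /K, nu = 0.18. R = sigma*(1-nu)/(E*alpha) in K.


R = 337*(1-0.18)/(120*1000*1.03e-05) = 224 K

224


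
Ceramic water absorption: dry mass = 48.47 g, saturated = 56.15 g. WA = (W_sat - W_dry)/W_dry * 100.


WA = (56.15 - 48.47) / 48.47 * 100 = 15.84%

15.84


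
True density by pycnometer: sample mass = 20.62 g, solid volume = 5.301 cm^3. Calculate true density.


TD = 20.62 / 5.301 = 3.89 g/cm^3

3.89


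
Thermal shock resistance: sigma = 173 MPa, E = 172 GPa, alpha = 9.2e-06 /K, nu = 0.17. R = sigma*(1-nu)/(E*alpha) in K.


R = 173*(1-0.17)/(172*1000*9.2e-06) = 91 K

91


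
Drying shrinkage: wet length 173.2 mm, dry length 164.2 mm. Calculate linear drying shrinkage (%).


DS = (173.2 - 164.2) / 173.2 * 100 = 5.2%

5.2


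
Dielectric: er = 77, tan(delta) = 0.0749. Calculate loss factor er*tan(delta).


Loss = 77 * 0.0749 = 5.767

5.767


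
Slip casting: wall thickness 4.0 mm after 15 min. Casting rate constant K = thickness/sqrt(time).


K = 4.0 / sqrt(15) = 4.0 / 3.873 = 1.033 mm/min^0.5

1.033


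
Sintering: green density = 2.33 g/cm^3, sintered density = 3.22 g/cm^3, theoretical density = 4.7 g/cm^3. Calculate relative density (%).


Relative = 3.22 / 4.7 * 100 = 68.5%

68.5


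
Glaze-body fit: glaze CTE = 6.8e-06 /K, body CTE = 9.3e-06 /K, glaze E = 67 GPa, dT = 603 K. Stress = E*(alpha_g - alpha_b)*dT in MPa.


Stress = 67*1000*(6.8e-06 - 9.3e-06)*603 = -101.0 MPa

-101.0


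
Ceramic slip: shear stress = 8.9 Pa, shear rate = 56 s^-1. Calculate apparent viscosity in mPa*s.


eta = tau/gamma * 1000 = 8.9/56 * 1000 = 158.9 mPa*s

158.9


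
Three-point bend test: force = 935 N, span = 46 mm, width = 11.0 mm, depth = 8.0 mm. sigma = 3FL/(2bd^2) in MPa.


sigma = 3*935*46/(2*11.0*8.0^2) = 91.6 MPa

91.6


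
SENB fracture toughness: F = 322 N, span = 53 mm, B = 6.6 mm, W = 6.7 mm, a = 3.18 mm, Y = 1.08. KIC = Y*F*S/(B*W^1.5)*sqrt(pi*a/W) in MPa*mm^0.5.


KIC = 1.08*322*53/(6.6*6.7^1.5)*sqrt(pi*3.18/6.7) = 196.63

196.63


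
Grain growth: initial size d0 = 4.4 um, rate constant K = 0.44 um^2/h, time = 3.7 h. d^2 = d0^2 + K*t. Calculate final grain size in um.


d^2 = 4.4^2 + 0.44*3.7 = 20.988
d = sqrt(20.988) = 4.58 um

4.58


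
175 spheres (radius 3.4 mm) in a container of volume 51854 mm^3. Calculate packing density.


V_sphere = 4/3*pi*3.4^3 = 164.6362 mm^3
Total V = 175*164.6362 = 28811.335 mm^3
PD = 28811.335 / 51854 = 0.556

0.556


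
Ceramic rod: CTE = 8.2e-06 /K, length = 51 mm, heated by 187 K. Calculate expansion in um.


dL = 8.2e-06 * 51 * 187 * 1000 = 78.203 um

78.203


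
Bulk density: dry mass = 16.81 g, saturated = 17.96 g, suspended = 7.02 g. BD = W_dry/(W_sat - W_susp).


BD = 16.81 / (17.96 - 7.02) = 16.81 / 10.94 = 1.537 g/cm^3

1.537


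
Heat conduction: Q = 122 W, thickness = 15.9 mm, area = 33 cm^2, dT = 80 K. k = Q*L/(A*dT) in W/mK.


k = 122*15.9/1000/(33/10000*80) = 7.35 W/mK

7.35


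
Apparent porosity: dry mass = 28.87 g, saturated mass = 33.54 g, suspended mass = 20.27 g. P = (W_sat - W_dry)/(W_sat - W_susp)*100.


P = (33.54 - 28.87) / (33.54 - 20.27) * 100 = 4.67 / 13.27 * 100 = 35.2%

35.2


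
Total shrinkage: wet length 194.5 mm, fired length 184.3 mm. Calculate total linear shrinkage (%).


TS = (194.5 - 184.3) / 194.5 * 100 = 5.24%

5.24


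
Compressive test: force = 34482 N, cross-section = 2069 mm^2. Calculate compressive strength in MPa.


CS = 34482 / 2069 = 16.7 MPa

16.7


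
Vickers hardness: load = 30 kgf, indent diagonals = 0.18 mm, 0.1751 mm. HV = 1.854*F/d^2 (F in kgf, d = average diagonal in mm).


d_avg = (0.18+0.1751)/2 = 0.17755 mm
HV = 1.854*30/0.17755^2 = 1764

1764


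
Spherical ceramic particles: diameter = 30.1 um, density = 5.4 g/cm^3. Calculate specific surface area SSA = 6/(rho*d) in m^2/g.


SSA = 6 / (5.4 * 30.1) = 0.037 m^2/g

0.037


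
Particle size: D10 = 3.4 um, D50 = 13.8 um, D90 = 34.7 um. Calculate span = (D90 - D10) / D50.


Span = (34.7 - 3.4) / 13.8 = 31.3 / 13.8 = 2.268

2.268


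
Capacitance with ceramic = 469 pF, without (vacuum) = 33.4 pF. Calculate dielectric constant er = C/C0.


er = 469 / 33.4 = 14.04

14.04


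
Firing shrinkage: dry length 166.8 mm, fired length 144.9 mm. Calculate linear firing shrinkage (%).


FS = (166.8 - 144.9) / 166.8 * 100 = 13.13%

13.13


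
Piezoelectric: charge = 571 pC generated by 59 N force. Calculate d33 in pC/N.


d33 = 571 / 59 = 9.7 pC/N

9.7


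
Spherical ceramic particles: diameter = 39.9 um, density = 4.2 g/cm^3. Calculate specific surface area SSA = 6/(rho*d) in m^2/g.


SSA = 6 / (4.2 * 39.9) = 0.036 m^2/g

0.036


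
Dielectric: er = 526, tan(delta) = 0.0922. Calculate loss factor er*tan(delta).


Loss = 526 * 0.0922 = 48.497

48.497


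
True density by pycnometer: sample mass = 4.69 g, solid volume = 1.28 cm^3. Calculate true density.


TD = 4.69 / 1.28 = 3.664 g/cm^3

3.664


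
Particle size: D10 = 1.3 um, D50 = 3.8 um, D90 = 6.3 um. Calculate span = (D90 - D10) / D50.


Span = (6.3 - 1.3) / 3.8 = 5.0 / 3.8 = 1.316

1.316


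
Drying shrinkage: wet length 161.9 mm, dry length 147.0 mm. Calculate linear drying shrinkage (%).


DS = (161.9 - 147.0) / 161.9 * 100 = 9.2%

9.2


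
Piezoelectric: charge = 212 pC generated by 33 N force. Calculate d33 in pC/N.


d33 = 212 / 33 = 6.4 pC/N

6.4


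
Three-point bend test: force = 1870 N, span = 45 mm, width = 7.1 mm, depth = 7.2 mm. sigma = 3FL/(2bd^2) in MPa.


sigma = 3*1870*45/(2*7.1*7.2^2) = 342.9 MPa

342.9


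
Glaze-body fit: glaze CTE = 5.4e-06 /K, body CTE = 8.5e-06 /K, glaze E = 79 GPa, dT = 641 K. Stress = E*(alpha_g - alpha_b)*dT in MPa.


Stress = 79*1000*(5.4e-06 - 8.5e-06)*641 = -157.0 MPa

-157.0


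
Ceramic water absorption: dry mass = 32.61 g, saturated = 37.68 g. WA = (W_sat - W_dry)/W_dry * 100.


WA = (37.68 - 32.61) / 32.61 * 100 = 15.55%

15.55


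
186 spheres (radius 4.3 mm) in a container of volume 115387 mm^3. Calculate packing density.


V_sphere = 4/3*pi*4.3^3 = 333.0381 mm^3
Total V = 186*333.0381 = 61945.0866 mm^3
PD = 61945.0866 / 115387 = 0.537

0.537


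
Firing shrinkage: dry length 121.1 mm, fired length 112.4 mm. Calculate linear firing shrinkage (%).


FS = (121.1 - 112.4) / 121.1 * 100 = 7.18%

7.18


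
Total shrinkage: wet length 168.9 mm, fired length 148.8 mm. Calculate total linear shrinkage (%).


TS = (168.9 - 148.8) / 168.9 * 100 = 11.9%

11.9


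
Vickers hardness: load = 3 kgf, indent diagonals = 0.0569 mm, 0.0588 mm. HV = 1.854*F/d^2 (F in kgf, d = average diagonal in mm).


d_avg = (0.0569+0.0588)/2 = 0.05785 mm
HV = 1.854*3/0.05785^2 = 1662

1662


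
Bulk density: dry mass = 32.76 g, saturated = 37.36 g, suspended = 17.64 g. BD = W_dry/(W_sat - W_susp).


BD = 32.76 / (37.36 - 17.64) = 32.76 / 19.72 = 1.661 g/cm^3

1.661


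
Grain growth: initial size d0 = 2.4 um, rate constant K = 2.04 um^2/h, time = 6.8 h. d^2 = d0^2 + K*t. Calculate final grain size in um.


d^2 = 2.4^2 + 2.04*6.8 = 19.632
d = sqrt(19.632) = 4.43 um

4.43


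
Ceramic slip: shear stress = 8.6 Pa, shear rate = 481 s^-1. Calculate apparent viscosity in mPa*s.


eta = tau/gamma * 1000 = 8.6/481 * 1000 = 17.9 mPa*s

17.9


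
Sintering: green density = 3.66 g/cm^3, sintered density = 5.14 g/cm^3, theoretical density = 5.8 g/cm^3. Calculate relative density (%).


Relative = 5.14 / 5.8 * 100 = 88.6%

88.6


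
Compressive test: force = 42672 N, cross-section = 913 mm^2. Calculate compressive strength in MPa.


CS = 42672 / 913 = 46.7 MPa

46.7


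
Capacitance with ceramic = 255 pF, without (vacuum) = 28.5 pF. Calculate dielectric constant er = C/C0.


er = 255 / 28.5 = 8.95

8.95


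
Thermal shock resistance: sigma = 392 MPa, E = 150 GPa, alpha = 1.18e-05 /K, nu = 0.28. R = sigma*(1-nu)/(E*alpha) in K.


R = 392*(1-0.28)/(150*1000*1.18e-05) = 159 K

159


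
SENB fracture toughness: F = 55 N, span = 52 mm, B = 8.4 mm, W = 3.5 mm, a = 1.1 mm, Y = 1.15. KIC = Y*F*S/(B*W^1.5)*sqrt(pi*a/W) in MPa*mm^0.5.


KIC = 1.15*55*52/(8.4*3.5^1.5)*sqrt(pi*1.1/3.5) = 59.42

59.42


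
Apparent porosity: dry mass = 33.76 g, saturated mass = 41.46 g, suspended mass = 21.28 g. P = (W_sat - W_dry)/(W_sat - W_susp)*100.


P = (41.46 - 33.76) / (41.46 - 21.28) * 100 = 7.7 / 20.18 * 100 = 38.2%

38.2


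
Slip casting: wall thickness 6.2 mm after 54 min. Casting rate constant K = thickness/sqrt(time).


K = 6.2 / sqrt(54) = 6.2 / 7.3485 = 0.844 mm/min^0.5

0.844


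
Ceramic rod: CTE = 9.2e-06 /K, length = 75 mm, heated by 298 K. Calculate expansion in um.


dL = 9.2e-06 * 75 * 298 * 1000 = 205.62 um

205.62


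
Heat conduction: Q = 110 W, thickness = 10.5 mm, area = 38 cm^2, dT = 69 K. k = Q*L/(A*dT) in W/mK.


k = 110*10.5/1000/(38/10000*69) = 4.41 W/mK

4.41


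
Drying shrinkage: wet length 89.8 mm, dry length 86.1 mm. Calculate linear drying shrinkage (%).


DS = (89.8 - 86.1) / 89.8 * 100 = 4.12%

4.12


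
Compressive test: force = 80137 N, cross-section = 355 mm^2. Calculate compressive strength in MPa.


CS = 80137 / 355 = 225.7 MPa

225.7


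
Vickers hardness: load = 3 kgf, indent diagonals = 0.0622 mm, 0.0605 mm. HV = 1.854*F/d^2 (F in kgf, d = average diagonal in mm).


d_avg = (0.0622+0.0605)/2 = 0.06135 mm
HV = 1.854*3/0.06135^2 = 1478

1478


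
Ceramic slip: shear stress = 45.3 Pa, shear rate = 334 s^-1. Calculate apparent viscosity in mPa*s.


eta = tau/gamma * 1000 = 45.3/334 * 1000 = 135.6 mPa*s

135.6


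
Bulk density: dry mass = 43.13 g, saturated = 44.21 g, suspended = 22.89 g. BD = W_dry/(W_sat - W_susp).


BD = 43.13 / (44.21 - 22.89) = 43.13 / 21.32 = 2.023 g/cm^3

2.023


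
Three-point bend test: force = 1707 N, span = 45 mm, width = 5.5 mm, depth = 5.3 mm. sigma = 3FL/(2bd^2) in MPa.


sigma = 3*1707*45/(2*5.5*5.3^2) = 745.8 MPa

745.8


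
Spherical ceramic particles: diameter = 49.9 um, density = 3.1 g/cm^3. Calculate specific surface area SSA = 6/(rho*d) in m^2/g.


SSA = 6 / (3.1 * 49.9) = 0.039 m^2/g

0.039


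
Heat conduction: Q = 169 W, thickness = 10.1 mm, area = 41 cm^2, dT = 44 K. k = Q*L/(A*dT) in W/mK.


k = 169*10.1/1000/(41/10000*44) = 9.46 W/mK

9.46


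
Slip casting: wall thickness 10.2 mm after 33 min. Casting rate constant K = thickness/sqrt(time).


K = 10.2 / sqrt(33) = 10.2 / 5.7446 = 1.776 mm/min^0.5

1.776


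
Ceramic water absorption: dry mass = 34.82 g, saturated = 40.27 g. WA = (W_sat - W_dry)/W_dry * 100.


WA = (40.27 - 34.82) / 34.82 * 100 = 15.65%

15.65


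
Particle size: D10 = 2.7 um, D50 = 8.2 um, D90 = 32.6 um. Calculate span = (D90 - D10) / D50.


Span = (32.6 - 2.7) / 8.2 = 29.9 / 8.2 = 3.646

3.646


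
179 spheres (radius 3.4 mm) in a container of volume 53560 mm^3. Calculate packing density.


V_sphere = 4/3*pi*3.4^3 = 164.6362 mm^3
Total V = 179*164.6362 = 29469.8798 mm^3
PD = 29469.8798 / 53560 = 0.55

0.55


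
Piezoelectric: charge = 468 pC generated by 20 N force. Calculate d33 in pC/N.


d33 = 468 / 20 = 23.4 pC/N

23.4


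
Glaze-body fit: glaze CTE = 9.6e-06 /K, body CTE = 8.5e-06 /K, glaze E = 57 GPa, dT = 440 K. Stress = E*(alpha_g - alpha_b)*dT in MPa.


Stress = 57*1000*(9.6e-06 - 8.5e-06)*440 = 27.6 MPa

27.6


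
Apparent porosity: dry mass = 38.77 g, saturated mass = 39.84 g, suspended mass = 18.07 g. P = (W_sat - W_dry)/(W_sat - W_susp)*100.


P = (39.84 - 38.77) / (39.84 - 18.07) * 100 = 1.07 / 21.77 * 100 = 4.9%

4.9


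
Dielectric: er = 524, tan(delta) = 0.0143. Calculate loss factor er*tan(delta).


Loss = 524 * 0.0143 = 7.493

7.493


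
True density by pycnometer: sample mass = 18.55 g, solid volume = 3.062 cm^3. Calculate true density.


TD = 18.55 / 3.062 = 6.058 g/cm^3

6.058


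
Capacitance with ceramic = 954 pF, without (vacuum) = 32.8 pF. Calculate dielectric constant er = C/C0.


er = 954 / 32.8 = 29.09

29.09


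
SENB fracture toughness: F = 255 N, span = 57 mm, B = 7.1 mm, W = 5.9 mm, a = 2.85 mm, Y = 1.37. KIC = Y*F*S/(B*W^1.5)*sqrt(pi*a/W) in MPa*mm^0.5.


KIC = 1.37*255*57/(7.1*5.9^1.5)*sqrt(pi*2.85/5.9) = 241.09

241.09


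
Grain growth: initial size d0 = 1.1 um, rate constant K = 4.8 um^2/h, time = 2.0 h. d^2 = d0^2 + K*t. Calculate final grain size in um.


d^2 = 1.1^2 + 4.8*2.0 = 10.81
d = sqrt(10.81) = 3.29 um

3.29


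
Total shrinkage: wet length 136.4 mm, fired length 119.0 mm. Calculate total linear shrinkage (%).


TS = (136.4 - 119.0) / 136.4 * 100 = 12.76%

12.76


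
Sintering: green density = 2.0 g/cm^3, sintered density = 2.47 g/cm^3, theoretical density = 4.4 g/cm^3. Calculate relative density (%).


Relative = 2.47 / 4.4 * 100 = 56.1%

56.1


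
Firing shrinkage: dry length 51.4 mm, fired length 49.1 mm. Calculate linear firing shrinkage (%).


FS = (51.4 - 49.1) / 51.4 * 100 = 4.47%

4.47


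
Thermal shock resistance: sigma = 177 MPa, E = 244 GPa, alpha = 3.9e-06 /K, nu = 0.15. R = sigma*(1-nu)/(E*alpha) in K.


R = 177*(1-0.15)/(244*1000*3.9e-06) = 158 K

158


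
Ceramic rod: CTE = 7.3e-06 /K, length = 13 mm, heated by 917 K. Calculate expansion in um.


dL = 7.3e-06 * 13 * 917 * 1000 = 87.023 um

87.023


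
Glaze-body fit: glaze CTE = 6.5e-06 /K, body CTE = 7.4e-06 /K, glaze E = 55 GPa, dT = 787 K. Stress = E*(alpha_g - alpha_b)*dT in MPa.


Stress = 55*1000*(6.5e-06 - 7.4e-06)*787 = -39.0 MPa

-39.0


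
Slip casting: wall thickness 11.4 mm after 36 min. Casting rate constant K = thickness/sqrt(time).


K = 11.4 / sqrt(36) = 11.4 / 6.0 = 1.9 mm/min^0.5

1.9


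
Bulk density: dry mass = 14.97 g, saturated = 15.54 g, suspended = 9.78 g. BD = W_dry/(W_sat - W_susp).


BD = 14.97 / (15.54 - 9.78) = 14.97 / 5.76 = 2.599 g/cm^3

2.599


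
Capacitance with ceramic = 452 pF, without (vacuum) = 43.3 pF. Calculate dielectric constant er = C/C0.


er = 452 / 43.3 = 10.44

10.44


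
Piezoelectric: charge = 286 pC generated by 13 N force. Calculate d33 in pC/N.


d33 = 286 / 13 = 22.0 pC/N

22.0


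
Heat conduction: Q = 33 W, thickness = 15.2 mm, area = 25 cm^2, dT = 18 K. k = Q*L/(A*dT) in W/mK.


k = 33*15.2/1000/(25/10000*18) = 11.15 W/mK

11.15


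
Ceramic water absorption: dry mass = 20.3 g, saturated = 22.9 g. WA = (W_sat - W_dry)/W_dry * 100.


WA = (22.9 - 20.3) / 20.3 * 100 = 12.81%

12.81


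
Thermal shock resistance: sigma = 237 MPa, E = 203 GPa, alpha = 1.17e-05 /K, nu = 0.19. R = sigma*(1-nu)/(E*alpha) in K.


R = 237*(1-0.19)/(203*1000*1.17e-05) = 81 K

81


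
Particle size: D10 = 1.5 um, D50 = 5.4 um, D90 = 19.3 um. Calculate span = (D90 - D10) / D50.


Span = (19.3 - 1.5) / 5.4 = 17.8 / 5.4 = 3.296

3.296


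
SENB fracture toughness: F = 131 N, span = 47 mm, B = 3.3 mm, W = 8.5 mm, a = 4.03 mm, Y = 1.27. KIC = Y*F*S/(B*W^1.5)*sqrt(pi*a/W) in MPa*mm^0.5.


KIC = 1.27*131*47/(3.3*8.5^1.5)*sqrt(pi*4.03/8.5) = 116.69

116.69


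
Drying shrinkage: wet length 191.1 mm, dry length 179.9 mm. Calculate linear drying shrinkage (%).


DS = (191.1 - 179.9) / 191.1 * 100 = 5.86%

5.86


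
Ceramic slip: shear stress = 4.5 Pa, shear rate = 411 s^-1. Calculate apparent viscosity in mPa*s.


eta = tau/gamma * 1000 = 4.5/411 * 1000 = 10.9 mPa*s

10.9


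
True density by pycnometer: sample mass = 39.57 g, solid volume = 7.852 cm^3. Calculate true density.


TD = 39.57 / 7.852 = 5.039 g/cm^3

5.039


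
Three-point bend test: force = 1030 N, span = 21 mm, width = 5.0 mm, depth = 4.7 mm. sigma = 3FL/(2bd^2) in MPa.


sigma = 3*1030*21/(2*5.0*4.7^2) = 293.8 MPa

293.8


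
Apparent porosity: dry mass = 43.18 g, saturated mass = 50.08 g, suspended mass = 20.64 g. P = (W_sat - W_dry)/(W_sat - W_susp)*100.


P = (50.08 - 43.18) / (50.08 - 20.64) * 100 = 6.9 / 29.44 * 100 = 23.4%

23.4


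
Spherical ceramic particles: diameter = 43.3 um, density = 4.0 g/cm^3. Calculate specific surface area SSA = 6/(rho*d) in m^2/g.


SSA = 6 / (4.0 * 43.3) = 0.035 m^2/g

0.035


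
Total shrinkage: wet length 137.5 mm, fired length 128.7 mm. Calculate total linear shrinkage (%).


TS = (137.5 - 128.7) / 137.5 * 100 = 6.4%

6.4


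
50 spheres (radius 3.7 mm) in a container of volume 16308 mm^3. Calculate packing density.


V_sphere = 4/3*pi*3.7^3 = 212.1748 mm^3
Total V = 50*212.1748 = 10608.74 mm^3
PD = 10608.74 / 16308 = 0.651

0.651


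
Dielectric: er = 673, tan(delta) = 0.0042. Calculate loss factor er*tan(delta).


Loss = 673 * 0.0042 = 2.827

2.827


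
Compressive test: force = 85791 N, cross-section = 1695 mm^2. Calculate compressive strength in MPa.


CS = 85791 / 1695 = 50.6 MPa

50.6


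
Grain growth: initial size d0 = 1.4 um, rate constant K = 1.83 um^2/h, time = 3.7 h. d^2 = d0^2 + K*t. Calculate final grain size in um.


d^2 = 1.4^2 + 1.83*3.7 = 8.731
d = sqrt(8.731) = 2.95 um

2.95


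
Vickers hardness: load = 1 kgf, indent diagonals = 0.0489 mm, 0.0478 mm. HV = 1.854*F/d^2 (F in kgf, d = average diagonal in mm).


d_avg = (0.0489+0.0478)/2 = 0.04835 mm
HV = 1.854*1/0.04835^2 = 793

793


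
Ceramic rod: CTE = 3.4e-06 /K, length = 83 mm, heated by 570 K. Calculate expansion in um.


dL = 3.4e-06 * 83 * 570 * 1000 = 160.854 um

160.854
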